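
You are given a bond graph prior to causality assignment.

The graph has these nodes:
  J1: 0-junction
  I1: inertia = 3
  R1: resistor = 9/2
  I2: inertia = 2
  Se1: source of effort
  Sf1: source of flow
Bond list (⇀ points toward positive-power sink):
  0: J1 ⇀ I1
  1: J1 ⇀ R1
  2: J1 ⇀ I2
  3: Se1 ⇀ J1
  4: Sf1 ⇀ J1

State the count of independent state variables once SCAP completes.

#3 →J1  (Se1: effort source, stroke at far end)
#4 →Sf1  (Sf1 fixes flow; stroke at Sf1)
#0 →I1  (common-e at J1 fixed by 3)
#1 →R1  (0-jn J1 has e-setter on 3)
#2 →I2  (common-e at J1 fixed by 3)

2  (I1, I2 all integral)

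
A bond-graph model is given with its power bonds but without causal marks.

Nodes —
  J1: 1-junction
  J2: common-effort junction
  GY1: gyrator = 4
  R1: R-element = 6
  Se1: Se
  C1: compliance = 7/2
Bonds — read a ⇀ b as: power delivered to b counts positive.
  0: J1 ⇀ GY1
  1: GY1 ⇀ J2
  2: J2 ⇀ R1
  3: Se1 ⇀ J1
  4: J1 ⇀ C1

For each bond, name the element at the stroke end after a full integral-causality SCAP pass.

β3 |J1  (source Se1 imposes e)
β4 |J1  (C1 outputs effort q/C1)
β0 |GY1  (J1: last free bond brings flow in)
β1 |GY1  (GY GY1: same side as bond 0)
β2 |J2  (J2 needs exactly one e-in)

bond 0 stroke→GY1
bond 1 stroke→GY1
bond 2 stroke→J2
bond 3 stroke→J1
bond 4 stroke→J1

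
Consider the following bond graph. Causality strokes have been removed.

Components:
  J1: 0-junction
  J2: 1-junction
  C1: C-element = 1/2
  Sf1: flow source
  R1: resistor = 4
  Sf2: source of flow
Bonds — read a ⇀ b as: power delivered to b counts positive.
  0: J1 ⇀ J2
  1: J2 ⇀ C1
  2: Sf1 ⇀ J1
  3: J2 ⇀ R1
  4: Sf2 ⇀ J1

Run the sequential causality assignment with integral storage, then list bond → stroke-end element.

bond 0 →J1
bond 1 →J2
bond 2 →Sf1
bond 3 →J2
bond 4 →Sf2

bond 2 →Sf1  (source Sf1 imposes f)
bond 4 →Sf2  (Sf2 (Sf) sets flow on bond)
bond 0 →J1  (closing 0-jn rule on J1)
bond 1 →J2  (J2 flow already set via bond 0)
bond 3 →J2  (J2 flow already set via bond 0)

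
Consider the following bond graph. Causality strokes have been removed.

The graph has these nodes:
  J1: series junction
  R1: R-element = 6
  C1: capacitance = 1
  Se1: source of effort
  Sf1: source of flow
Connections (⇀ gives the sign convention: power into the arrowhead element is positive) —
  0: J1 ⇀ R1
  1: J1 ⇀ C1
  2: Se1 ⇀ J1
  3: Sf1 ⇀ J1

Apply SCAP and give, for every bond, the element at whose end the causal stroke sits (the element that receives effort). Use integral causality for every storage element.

#2 stroke→J1  (Se1 fixes effort; stroke away)
#3 stroke→Sf1  (Sf1 fixes flow; stroke at Sf1)
#0 stroke→J1  (1-jn J1 has f-setter on 3)
#1 stroke→J1  (J1 flow already set via bond 3)

bond 0 stroke→J1
bond 1 stroke→J1
bond 2 stroke→J1
bond 3 stroke→Sf1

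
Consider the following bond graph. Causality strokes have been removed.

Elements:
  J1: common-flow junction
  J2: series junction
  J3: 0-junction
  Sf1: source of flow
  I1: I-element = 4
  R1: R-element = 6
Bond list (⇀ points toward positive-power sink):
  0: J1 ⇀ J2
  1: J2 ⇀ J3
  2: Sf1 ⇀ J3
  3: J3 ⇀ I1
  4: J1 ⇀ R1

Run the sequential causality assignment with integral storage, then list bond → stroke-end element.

b0 stroke→J2
b1 stroke→J3
b2 stroke→Sf1
b3 stroke→I1
b4 stroke→J1

β2 stroke at Sf1  (Sf1 fixes flow; stroke at Sf1)
β3 stroke at I1  (I1: I, integral causality)
β1 stroke at J3  (closing 0-jn rule on J3)
β0 stroke at J2  (J2: bond 1 brought flow, rest push out)
β4 stroke at J1  (1-jn J1 has f-setter on 0)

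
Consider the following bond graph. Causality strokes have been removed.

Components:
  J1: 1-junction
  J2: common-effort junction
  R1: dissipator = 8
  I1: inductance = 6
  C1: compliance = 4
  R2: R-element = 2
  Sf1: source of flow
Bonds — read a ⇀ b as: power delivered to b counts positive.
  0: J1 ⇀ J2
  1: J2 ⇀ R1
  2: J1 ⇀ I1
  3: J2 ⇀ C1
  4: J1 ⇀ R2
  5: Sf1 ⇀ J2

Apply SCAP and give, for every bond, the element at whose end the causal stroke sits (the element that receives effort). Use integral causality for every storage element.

bond 0 |J1
bond 1 |R1
bond 2 |I1
bond 3 |J2
bond 4 |J1
bond 5 |Sf1

b5 |Sf1  (source Sf1 imposes f)
b2 |I1  (I1 integral (f out))
b0 |J1  (1-jn J1 has f-setter on 2)
b4 |J1  (1-jn J1 has f-setter on 2)
b3 |J2  (prefer integral on C1)
b1 |R1  (J2: bond 3 brought effort, rest push out)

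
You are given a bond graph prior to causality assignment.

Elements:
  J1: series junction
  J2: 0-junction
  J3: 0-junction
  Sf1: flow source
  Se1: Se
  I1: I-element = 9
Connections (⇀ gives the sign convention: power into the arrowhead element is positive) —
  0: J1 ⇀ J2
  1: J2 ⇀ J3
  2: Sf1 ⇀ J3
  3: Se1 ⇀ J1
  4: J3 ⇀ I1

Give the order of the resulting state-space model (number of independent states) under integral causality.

#2 →Sf1  (Sf1: flow source, stroke at near end)
#3 →J1  (source Se1 imposes e)
#0 →J2  (only one flow-in slot at J1)
#1 →J3  (J2: bond 0 brought effort, rest push out)
#4 →I1  (common-e at J3 fixed by 1)

1  (I1 all integral)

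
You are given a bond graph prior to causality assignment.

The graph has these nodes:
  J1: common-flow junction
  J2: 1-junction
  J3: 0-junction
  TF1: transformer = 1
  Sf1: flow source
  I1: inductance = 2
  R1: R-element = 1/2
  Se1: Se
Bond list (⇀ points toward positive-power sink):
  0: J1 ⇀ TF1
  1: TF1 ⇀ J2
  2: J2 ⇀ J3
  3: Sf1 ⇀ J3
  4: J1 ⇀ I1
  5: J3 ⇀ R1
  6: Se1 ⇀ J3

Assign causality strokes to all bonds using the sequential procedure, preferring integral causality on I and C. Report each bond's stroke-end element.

b3 stroke→Sf1  (source Sf1 imposes f)
b6 stroke→J3  (Se1: effort source, stroke at far end)
b2 stroke→J2  (common-e at J3 fixed by 6)
b5 stroke→R1  (J3 effort already set via bond 6)
b1 stroke→TF1  (closing 1-jn rule on J2)
b0 stroke→J1  (through TF1, causality passes straight; one stroke at TF1)
b4 stroke→I1  (closing 1-jn rule on J1)

β0 →J1
β1 →TF1
β2 →J2
β3 →Sf1
β4 →I1
β5 →R1
β6 →J3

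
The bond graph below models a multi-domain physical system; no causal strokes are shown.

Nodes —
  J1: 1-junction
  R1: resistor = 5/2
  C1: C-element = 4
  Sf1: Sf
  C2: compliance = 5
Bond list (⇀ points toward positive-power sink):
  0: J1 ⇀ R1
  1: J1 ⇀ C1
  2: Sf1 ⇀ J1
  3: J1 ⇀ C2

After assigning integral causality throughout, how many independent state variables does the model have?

b2 stroke→Sf1  (Sf1 (Sf) sets flow on bond)
b0 stroke→J1  (common-f at J1 fixed by 2)
b1 stroke→J1  (1-jn J1 has f-setter on 2)
b3 stroke→J1  (1-jn J1 has f-setter on 2)

2  (C1, C2 all integral)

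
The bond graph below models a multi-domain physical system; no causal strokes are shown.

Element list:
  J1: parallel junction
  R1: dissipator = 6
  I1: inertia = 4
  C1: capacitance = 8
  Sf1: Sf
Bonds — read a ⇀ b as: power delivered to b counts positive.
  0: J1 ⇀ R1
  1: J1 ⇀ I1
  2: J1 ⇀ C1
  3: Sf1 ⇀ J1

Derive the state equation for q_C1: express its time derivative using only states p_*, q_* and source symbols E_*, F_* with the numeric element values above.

dq_C1/dt = F_Sf1 - p_I1/4 - q_C1/48

#3 stroke at Sf1  (source Sf1 imposes f)
#1 stroke at I1  (I1: I, integral causality)
#2 stroke at J1  (prefer integral on C1)
#0 stroke at R1  (J1: bond 2 brought effort, rest push out)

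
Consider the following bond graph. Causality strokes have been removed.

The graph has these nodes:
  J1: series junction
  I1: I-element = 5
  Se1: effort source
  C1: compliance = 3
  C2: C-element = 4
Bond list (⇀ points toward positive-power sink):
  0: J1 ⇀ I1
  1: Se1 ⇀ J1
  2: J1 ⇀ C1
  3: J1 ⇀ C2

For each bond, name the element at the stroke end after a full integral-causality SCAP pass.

b0 |I1
b1 |J1
b2 |J1
b3 |J1

#1 |J1  (Se1: effort source, stroke at far end)
#0 |I1  (I1 outputs flow p/I1)
#2 |J1  (J1: bond 0 brought flow, rest push out)
#3 |J1  (common-f at J1 fixed by 0)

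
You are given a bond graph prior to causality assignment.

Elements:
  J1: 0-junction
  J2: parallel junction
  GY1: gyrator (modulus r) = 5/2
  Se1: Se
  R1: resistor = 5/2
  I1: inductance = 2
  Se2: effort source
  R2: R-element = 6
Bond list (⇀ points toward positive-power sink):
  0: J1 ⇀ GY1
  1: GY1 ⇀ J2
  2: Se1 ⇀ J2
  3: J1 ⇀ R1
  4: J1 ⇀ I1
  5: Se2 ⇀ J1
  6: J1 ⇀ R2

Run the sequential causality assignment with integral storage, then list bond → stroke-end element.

#0 stroke at GY1
#1 stroke at GY1
#2 stroke at J2
#3 stroke at R1
#4 stroke at I1
#5 stroke at J1
#6 stroke at R2

#2 stroke at J2  (Se1: effort source, stroke at far end)
#5 stroke at J1  (Se2: effort source, stroke at far end)
#0 stroke at GY1  (J1: bond 5 brought effort, rest push out)
#3 stroke at R1  (J1: bond 5 brought effort, rest push out)
#4 stroke at I1  (common-e at J1 fixed by 5)
#6 stroke at R2  (J1: bond 5 brought effort, rest push out)
#1 stroke at GY1  (J2: bond 2 brought effort, rest push out)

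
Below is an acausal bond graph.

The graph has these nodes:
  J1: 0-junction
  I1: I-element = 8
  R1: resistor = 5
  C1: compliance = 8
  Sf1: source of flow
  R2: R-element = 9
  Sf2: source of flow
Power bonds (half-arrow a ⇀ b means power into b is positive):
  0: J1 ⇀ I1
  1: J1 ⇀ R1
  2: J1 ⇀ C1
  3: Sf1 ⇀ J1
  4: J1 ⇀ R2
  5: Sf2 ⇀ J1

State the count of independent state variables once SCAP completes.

2  (C1, I1 all integral)

#3 →Sf1  (Sf1: flow source, stroke at near end)
#5 →Sf2  (Sf2: flow source, stroke at near end)
#0 →I1  (I1 integral (f out))
#2 →J1  (C1 outputs effort q/C1)
#1 →R1  (common-e at J1 fixed by 2)
#4 →R2  (common-e at J1 fixed by 2)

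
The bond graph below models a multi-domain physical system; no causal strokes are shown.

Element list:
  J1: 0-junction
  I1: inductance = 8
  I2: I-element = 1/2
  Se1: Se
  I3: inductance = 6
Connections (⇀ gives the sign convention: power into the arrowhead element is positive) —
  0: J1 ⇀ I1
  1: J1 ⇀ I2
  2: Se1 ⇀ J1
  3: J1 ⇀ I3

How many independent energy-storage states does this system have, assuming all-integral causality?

b2 →J1  (Se1 fixes effort; stroke away)
b0 →I1  (J1 effort already set via bond 2)
b1 →I2  (common-e at J1 fixed by 2)
b3 →I3  (0-jn J1 has e-setter on 2)

3  (I1, I2, I3 all integral)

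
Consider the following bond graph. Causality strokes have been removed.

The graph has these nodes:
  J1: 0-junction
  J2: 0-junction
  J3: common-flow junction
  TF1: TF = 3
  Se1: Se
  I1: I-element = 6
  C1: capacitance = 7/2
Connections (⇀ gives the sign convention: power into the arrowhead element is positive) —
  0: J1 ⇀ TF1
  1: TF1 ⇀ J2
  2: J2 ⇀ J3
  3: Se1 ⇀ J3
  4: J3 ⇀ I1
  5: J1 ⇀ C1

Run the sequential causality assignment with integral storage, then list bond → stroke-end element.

b3 stroke→J3  (Se1 (Se) sets effort on bond)
b4 stroke→I1  (I1: I, integral causality)
b2 stroke→J3  (J3 flow already set via bond 4)
b1 stroke→J2  (J2: last free bond brings effort in)
b0 stroke→TF1  (TF1: transformer flips bond 1)
b5 stroke→J1  (J1: last free bond brings effort in)

bond 0 →TF1
bond 1 →J2
bond 2 →J3
bond 3 →J3
bond 4 →I1
bond 5 →J1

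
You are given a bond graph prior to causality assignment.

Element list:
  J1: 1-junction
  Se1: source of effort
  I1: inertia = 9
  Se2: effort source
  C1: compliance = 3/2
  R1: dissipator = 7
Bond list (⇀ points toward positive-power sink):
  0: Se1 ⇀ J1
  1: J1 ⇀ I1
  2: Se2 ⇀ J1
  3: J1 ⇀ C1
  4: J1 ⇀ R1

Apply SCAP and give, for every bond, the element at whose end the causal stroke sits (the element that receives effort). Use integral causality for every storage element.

bond 0 |J1  (Se1 fixes effort; stroke away)
bond 2 |J1  (Se2 fixes effort; stroke away)
bond 1 |I1  (I1: I, integral causality)
bond 3 |J1  (1-jn J1 has f-setter on 1)
bond 4 |J1  (1-jn J1 has f-setter on 1)

#0 |J1
#1 |I1
#2 |J1
#3 |J1
#4 |J1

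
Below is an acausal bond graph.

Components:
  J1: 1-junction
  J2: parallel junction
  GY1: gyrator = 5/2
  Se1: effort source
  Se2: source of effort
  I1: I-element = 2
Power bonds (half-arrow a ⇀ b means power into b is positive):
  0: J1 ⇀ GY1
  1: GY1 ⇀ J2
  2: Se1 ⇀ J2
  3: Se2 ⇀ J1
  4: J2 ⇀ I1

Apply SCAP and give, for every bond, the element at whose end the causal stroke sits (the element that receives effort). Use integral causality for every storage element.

bond 2 stroke at J2  (Se1: effort source, stroke at far end)
bond 3 stroke at J1  (Se2 fixes effort; stroke away)
bond 0 stroke at GY1  (J1: last free bond brings flow in)
bond 1 stroke at GY1  (J2 effort already set via bond 2)
bond 4 stroke at I1  (common-e at J2 fixed by 2)

#0 →GY1
#1 →GY1
#2 →J2
#3 →J1
#4 →I1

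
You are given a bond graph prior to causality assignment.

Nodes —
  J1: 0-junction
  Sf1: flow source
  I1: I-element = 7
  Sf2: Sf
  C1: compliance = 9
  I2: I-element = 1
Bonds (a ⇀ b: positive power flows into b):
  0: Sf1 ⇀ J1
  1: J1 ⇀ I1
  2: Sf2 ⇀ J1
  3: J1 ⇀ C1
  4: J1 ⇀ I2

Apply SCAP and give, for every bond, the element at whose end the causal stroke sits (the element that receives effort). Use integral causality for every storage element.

b0 stroke at Sf1
b1 stroke at I1
b2 stroke at Sf2
b3 stroke at J1
b4 stroke at I2

b0 stroke→Sf1  (Sf1: flow source, stroke at near end)
b2 stroke→Sf2  (source Sf2 imposes f)
b1 stroke→I1  (I1: I, integral causality)
b3 stroke→J1  (C1: C, integral causality)
b4 stroke→I2  (J1 effort already set via bond 3)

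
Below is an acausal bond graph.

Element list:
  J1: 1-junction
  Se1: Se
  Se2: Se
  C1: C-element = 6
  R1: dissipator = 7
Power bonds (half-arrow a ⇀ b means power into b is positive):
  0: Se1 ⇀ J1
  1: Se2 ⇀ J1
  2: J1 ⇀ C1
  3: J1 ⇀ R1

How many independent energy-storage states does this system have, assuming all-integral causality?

1  (C1 all integral)

bond 0 stroke at J1  (source Se1 imposes e)
bond 1 stroke at J1  (Se2 fixes effort; stroke away)
bond 2 stroke at J1  (C1 outputs effort q/C1)
bond 3 stroke at R1  (closing 1-jn rule on J1)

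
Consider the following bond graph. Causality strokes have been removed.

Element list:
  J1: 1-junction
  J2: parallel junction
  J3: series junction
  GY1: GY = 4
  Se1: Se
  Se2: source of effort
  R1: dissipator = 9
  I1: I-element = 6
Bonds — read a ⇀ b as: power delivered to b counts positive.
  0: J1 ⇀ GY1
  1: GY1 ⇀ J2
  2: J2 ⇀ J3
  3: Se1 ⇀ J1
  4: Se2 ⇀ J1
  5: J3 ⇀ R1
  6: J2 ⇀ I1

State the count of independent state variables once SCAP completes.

bond 3 →J1  (Se1 fixes effort; stroke away)
bond 4 →J1  (source Se2 imposes e)
bond 0 →GY1  (closing 1-jn rule on J1)
bond 1 →GY1  (GY1: gyrator matches bond 0)
bond 6 →I1  (I1: I, integral causality)
bond 2 →J2  (only one effort-in slot at J2)
bond 5 →J3  (J3: bond 2 brought flow, rest push out)

1  (I1 all integral)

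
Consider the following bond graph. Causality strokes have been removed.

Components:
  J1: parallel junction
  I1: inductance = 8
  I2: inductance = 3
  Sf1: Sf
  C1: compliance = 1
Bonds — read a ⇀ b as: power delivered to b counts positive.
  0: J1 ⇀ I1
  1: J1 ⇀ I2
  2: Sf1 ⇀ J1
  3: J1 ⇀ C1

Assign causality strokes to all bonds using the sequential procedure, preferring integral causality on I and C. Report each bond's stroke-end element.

b0 stroke at I1
b1 stroke at I2
b2 stroke at Sf1
b3 stroke at J1

β2 stroke→Sf1  (Sf1: flow source, stroke at near end)
β0 stroke→I1  (prefer integral on I1)
β1 stroke→I2  (I2: I, integral causality)
β3 stroke→J1  (J1: last free bond brings effort in)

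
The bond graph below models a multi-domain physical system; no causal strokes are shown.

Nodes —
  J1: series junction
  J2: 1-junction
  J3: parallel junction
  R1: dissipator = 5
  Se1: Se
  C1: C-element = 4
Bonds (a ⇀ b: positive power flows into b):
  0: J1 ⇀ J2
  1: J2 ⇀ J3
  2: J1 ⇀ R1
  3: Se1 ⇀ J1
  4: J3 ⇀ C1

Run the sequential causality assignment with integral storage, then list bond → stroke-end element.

β0 stroke→J1
β1 stroke→J2
β2 stroke→R1
β3 stroke→J1
β4 stroke→J3

#3 stroke at J1  (Se1 fixes effort; stroke away)
#4 stroke at J3  (prefer integral on C1)
#1 stroke at J2  (common-e at J3 fixed by 4)
#0 stroke at J1  (only one flow-in slot at J2)
#2 stroke at R1  (J1: last free bond brings flow in)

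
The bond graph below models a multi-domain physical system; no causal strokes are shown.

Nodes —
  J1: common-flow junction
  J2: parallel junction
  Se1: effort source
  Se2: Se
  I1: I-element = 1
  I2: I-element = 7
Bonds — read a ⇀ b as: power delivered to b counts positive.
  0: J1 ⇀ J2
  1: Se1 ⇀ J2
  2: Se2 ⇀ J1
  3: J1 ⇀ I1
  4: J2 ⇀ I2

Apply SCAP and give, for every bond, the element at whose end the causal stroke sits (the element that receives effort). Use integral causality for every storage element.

#1 |J2  (Se1: effort source, stroke at far end)
#2 |J1  (Se2 fixes effort; stroke away)
#0 |J1  (0-jn J2 has e-setter on 1)
#4 |I2  (J2 effort already set via bond 1)
#3 |I1  (only one flow-in slot at J1)

bond 0 stroke→J1
bond 1 stroke→J2
bond 2 stroke→J1
bond 3 stroke→I1
bond 4 stroke→I2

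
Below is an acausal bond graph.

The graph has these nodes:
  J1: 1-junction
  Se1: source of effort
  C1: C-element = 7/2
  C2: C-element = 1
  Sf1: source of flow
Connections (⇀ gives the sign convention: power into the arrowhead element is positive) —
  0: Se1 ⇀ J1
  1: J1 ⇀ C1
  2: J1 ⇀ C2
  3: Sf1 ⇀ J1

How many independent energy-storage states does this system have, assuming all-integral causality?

2  (C1, C2 all integral)

#0 |J1  (Se1 (Se) sets effort on bond)
#3 |Sf1  (source Sf1 imposes f)
#1 |J1  (J1 flow already set via bond 3)
#2 |J1  (J1: bond 3 brought flow, rest push out)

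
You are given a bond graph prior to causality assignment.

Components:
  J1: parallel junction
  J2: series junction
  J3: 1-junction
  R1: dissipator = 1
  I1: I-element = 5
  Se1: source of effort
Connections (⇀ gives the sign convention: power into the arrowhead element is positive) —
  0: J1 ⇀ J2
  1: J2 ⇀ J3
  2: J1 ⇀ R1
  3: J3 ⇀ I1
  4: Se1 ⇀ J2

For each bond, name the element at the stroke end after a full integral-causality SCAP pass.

#0 stroke at J2
#1 stroke at J3
#2 stroke at J1
#3 stroke at I1
#4 stroke at J2

β4 |J2  (Se1 (Se) sets effort on bond)
β3 |I1  (I1 outputs flow p/I1)
β1 |J3  (common-f at J3 fixed by 3)
β0 |J2  (J2: bond 1 brought flow, rest push out)
β2 |J1  (only one effort-in slot at J1)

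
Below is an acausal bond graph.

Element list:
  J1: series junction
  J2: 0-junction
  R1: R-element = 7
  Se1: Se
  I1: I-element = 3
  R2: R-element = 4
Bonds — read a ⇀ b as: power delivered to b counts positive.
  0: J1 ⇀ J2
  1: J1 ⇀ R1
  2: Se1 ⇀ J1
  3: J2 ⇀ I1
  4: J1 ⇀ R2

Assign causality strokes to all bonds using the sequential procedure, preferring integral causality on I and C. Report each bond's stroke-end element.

bond 0 →J2
bond 1 →J1
bond 2 →J1
bond 3 →I1
bond 4 →J1

bond 2 stroke at J1  (Se1: effort source, stroke at far end)
bond 3 stroke at I1  (prefer integral on I1)
bond 0 stroke at J2  (closing 0-jn rule on J2)
bond 1 stroke at J1  (common-f at J1 fixed by 0)
bond 4 stroke at J1  (J1 flow already set via bond 0)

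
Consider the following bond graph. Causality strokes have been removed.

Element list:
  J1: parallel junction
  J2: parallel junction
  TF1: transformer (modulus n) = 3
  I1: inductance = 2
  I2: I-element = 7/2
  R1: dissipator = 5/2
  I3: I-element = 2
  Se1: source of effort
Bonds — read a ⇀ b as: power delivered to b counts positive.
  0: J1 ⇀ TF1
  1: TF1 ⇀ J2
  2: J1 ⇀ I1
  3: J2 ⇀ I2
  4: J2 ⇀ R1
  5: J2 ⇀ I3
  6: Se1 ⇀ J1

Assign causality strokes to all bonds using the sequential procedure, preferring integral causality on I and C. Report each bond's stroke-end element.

bond 6 →J1  (Se1 fixes effort; stroke away)
bond 0 →TF1  (J1 effort already set via bond 6)
bond 2 →I1  (J1: bond 6 brought effort, rest push out)
bond 1 →J2  (through TF1, causality passes straight; one stroke at TF1)
bond 3 →I2  (J2 effort already set via bond 1)
bond 4 →R1  (0-jn J2 has e-setter on 1)
bond 5 →I3  (common-e at J2 fixed by 1)

b0 |TF1
b1 |J2
b2 |I1
b3 |I2
b4 |R1
b5 |I3
b6 |J1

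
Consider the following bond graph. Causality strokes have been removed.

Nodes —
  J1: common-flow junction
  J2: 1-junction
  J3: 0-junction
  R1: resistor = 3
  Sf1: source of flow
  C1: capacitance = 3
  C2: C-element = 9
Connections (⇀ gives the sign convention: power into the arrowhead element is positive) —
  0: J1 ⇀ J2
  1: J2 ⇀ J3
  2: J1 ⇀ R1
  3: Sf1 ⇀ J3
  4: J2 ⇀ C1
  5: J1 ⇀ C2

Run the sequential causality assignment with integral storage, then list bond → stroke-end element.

#3 |Sf1  (Sf1: flow source, stroke at near end)
#1 |J3  (J3: last free bond brings effort in)
#0 |J2  (J2: bond 1 brought flow, rest push out)
#4 |J2  (1-jn J2 has f-setter on 1)
#2 |J1  (1-jn J1 has f-setter on 0)
#5 |J1  (J1 flow already set via bond 0)

#0 stroke at J2
#1 stroke at J3
#2 stroke at J1
#3 stroke at Sf1
#4 stroke at J2
#5 stroke at J1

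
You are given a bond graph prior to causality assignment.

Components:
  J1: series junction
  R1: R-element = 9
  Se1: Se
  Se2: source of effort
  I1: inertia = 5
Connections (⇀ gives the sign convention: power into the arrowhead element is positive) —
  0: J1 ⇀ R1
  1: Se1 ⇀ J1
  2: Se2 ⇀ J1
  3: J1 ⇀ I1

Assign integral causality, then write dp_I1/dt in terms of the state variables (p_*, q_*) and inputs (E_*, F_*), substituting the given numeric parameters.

b1 stroke→J1  (Se1 fixes effort; stroke away)
b2 stroke→J1  (Se2: effort source, stroke at far end)
b3 stroke→I1  (I1: I, integral causality)
b0 stroke→J1  (J1 flow already set via bond 3)

dp_I1/dt = E_Se1 + E_Se2 - 9*p_I1/5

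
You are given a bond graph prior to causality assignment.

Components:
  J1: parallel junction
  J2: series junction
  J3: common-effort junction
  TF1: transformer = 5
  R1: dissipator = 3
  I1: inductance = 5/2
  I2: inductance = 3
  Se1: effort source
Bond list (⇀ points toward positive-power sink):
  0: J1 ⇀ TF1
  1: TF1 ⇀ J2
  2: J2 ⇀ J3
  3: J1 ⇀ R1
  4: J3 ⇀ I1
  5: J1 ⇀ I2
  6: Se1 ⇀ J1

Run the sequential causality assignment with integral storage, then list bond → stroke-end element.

bond 6 →J1  (Se1: effort source, stroke at far end)
bond 0 →TF1  (J1: bond 6 brought effort, rest push out)
bond 3 →R1  (J1: bond 6 brought effort, rest push out)
bond 5 →I2  (0-jn J1 has e-setter on 6)
bond 1 →J2  (TF1: transformer flips bond 0)
bond 2 →J3  (closing 1-jn rule on J2)
bond 4 →I1  (J3: bond 2 brought effort, rest push out)

bond 0 stroke→TF1
bond 1 stroke→J2
bond 2 stroke→J3
bond 3 stroke→R1
bond 4 stroke→I1
bond 5 stroke→I2
bond 6 stroke→J1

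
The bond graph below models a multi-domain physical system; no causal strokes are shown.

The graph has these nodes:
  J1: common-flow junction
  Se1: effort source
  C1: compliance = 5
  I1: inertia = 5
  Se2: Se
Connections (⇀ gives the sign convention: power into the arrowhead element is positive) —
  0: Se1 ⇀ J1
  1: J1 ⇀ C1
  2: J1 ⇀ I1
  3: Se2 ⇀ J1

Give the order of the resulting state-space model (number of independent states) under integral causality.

2  (C1, I1 all integral)

bond 0 |J1  (source Se1 imposes e)
bond 3 |J1  (Se2 (Se) sets effort on bond)
bond 1 |J1  (prefer integral on C1)
bond 2 |I1  (J1: last free bond brings flow in)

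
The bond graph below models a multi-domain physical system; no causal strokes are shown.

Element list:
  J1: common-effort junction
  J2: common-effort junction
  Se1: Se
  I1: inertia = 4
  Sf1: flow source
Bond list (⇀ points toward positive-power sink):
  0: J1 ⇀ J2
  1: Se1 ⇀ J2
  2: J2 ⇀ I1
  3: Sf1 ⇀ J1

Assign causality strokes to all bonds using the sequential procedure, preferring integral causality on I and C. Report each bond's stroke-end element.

bond 1 |J2  (Se1 (Se) sets effort on bond)
bond 3 |Sf1  (source Sf1 imposes f)
bond 0 |J1  (J1 needs exactly one e-in)
bond 2 |I1  (0-jn J2 has e-setter on 1)

#0 →J1
#1 →J2
#2 →I1
#3 →Sf1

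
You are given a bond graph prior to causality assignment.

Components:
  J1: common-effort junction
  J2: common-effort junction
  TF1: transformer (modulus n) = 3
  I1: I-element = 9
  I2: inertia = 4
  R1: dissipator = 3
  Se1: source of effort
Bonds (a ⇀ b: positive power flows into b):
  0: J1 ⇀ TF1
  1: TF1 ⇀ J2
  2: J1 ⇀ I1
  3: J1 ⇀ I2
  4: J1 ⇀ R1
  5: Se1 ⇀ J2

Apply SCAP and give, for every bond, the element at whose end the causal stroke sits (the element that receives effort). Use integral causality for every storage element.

bond 5 stroke at J2  (Se1 (Se) sets effort on bond)
bond 1 stroke at TF1  (0-jn J2 has e-setter on 5)
bond 0 stroke at J1  (TF TF1: opposite of bond 1)
bond 2 stroke at I1  (J1 effort already set via bond 0)
bond 3 stroke at I2  (common-e at J1 fixed by 0)
bond 4 stroke at R1  (0-jn J1 has e-setter on 0)

bond 0 →J1
bond 1 →TF1
bond 2 →I1
bond 3 →I2
bond 4 →R1
bond 5 →J2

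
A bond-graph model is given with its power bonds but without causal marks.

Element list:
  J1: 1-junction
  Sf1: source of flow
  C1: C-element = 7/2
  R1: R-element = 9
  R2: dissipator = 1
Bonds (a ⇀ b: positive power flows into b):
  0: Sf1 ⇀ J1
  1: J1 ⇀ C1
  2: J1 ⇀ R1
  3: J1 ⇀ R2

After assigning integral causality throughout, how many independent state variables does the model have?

#0 stroke at Sf1  (Sf1 (Sf) sets flow on bond)
#1 stroke at J1  (J1 flow already set via bond 0)
#2 stroke at J1  (J1: bond 0 brought flow, rest push out)
#3 stroke at J1  (J1 flow already set via bond 0)

1  (C1 all integral)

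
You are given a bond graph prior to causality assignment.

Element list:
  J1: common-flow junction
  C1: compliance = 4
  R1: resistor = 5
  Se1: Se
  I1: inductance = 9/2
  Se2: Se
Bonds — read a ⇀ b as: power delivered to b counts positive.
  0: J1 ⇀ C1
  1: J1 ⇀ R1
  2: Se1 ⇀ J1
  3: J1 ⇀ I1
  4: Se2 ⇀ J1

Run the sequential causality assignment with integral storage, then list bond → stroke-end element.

β2 →J1  (source Se1 imposes e)
β4 →J1  (Se2: effort source, stroke at far end)
β0 →J1  (C1 outputs effort q/C1)
β3 →I1  (prefer integral on I1)
β1 →J1  (common-f at J1 fixed by 3)

b0 |J1
b1 |J1
b2 |J1
b3 |I1
b4 |J1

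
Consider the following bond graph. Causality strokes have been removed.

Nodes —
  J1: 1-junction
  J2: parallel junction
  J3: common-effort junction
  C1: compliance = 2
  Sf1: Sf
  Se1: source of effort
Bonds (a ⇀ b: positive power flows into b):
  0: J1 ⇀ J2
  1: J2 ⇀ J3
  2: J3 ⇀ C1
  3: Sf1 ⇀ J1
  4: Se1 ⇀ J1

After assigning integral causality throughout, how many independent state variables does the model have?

#3 stroke at Sf1  (Sf1 (Sf) sets flow on bond)
#4 stroke at J1  (Se1: effort source, stroke at far end)
#0 stroke at J1  (J1 flow already set via bond 3)
#1 stroke at J2  (J2 needs exactly one e-in)
#2 stroke at J3  (J3 needs exactly one e-in)

1  (C1 all integral)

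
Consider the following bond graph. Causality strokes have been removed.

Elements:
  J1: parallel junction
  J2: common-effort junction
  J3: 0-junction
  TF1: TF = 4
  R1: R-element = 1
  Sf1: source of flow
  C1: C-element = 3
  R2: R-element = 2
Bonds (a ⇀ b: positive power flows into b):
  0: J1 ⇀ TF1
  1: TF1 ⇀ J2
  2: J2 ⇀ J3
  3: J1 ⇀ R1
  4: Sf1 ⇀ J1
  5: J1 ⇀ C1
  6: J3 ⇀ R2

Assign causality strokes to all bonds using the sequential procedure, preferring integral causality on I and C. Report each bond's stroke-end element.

b0 |TF1
b1 |J2
b2 |J3
b3 |R1
b4 |Sf1
b5 |J1
b6 |R2

β4 stroke at Sf1  (Sf1: flow source, stroke at near end)
β5 stroke at J1  (C1 outputs effort q/C1)
β0 stroke at TF1  (J1 effort already set via bond 5)
β3 stroke at R1  (J1: bond 5 brought effort, rest push out)
β1 stroke at J2  (through TF1, causality passes straight; one stroke at TF1)
β2 stroke at J3  (common-e at J2 fixed by 1)
β6 stroke at R2  (0-jn J3 has e-setter on 2)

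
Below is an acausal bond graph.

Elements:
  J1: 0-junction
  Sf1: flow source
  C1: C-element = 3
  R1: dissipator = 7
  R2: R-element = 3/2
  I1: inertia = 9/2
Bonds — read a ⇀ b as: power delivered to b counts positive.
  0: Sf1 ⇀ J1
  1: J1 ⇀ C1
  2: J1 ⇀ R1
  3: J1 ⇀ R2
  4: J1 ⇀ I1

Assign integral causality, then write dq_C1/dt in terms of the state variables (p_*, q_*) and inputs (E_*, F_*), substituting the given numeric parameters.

dq_C1/dt = F_Sf1 - 2*p_I1/9 - 17*q_C1/63

bond 0 →Sf1  (Sf1: flow source, stroke at near end)
bond 1 →J1  (prefer integral on C1)
bond 2 →R1  (0-jn J1 has e-setter on 1)
bond 3 →R2  (J1: bond 1 brought effort, rest push out)
bond 4 →I1  (common-e at J1 fixed by 1)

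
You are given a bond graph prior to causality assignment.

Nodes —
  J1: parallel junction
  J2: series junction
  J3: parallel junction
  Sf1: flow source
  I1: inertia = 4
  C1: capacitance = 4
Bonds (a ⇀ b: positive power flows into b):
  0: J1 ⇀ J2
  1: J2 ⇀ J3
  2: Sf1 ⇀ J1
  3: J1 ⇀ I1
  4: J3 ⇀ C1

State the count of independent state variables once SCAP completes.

#2 stroke at Sf1  (source Sf1 imposes f)
#3 stroke at I1  (I1 integral (f out))
#0 stroke at J1  (closing 0-jn rule on J1)
#1 stroke at J2  (J2 flow already set via bond 0)
#4 stroke at J3  (J3: last free bond brings effort in)

2  (C1, I1 all integral)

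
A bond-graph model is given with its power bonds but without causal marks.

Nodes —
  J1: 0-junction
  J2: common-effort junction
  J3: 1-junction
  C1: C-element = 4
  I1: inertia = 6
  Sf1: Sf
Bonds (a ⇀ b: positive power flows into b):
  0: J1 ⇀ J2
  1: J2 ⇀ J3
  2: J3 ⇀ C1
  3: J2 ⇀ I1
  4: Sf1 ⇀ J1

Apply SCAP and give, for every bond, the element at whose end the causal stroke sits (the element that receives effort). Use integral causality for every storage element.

b4 stroke at Sf1  (Sf1: flow source, stroke at near end)
b0 stroke at J1  (only one effort-in slot at J1)
b2 stroke at J3  (C1: C, integral causality)
b1 stroke at J2  (only one flow-in slot at J3)
b3 stroke at I1  (J2 effort already set via bond 1)

b0 stroke at J1
b1 stroke at J2
b2 stroke at J3
b3 stroke at I1
b4 stroke at Sf1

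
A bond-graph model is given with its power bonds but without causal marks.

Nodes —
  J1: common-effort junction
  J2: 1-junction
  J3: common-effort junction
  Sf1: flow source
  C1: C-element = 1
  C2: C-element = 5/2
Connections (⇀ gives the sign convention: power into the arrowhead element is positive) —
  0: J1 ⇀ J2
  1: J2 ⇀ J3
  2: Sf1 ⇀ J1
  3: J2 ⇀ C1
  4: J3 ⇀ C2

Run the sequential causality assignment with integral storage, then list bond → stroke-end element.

b2 |Sf1  (Sf1: flow source, stroke at near end)
b0 |J1  (J1 needs exactly one e-in)
b1 |J2  (J2: bond 0 brought flow, rest push out)
b3 |J2  (1-jn J2 has f-setter on 0)
b4 |J3  (J3 needs exactly one e-in)

#0 stroke at J1
#1 stroke at J2
#2 stroke at Sf1
#3 stroke at J2
#4 stroke at J3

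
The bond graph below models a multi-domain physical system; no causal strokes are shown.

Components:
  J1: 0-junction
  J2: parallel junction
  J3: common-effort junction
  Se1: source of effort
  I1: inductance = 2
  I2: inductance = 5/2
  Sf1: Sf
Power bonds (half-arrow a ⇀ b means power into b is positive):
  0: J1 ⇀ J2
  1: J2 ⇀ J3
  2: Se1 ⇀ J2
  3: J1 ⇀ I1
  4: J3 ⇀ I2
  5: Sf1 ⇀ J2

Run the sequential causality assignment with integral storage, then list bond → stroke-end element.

bond 2 →J2  (Se1 fixes effort; stroke away)
bond 5 →Sf1  (source Sf1 imposes f)
bond 0 →J1  (J2: bond 2 brought effort, rest push out)
bond 1 →J3  (J2 effort already set via bond 2)
bond 4 →I2  (common-e at J3 fixed by 1)
bond 3 →I1  (common-e at J1 fixed by 0)

b0 |J1
b1 |J3
b2 |J2
b3 |I1
b4 |I2
b5 |Sf1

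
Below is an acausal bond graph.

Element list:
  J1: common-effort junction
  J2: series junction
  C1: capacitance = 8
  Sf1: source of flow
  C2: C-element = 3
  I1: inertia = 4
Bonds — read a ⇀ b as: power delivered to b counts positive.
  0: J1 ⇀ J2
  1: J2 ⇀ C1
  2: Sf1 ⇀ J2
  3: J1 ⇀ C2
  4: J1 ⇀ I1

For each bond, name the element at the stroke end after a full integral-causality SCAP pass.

β2 →Sf1  (Sf1 fixes flow; stroke at Sf1)
β0 →J2  (common-f at J2 fixed by 2)
β1 →J2  (common-f at J2 fixed by 2)
β3 →J1  (prefer integral on C2)
β4 →I1  (0-jn J1 has e-setter on 3)

bond 0 stroke at J2
bond 1 stroke at J2
bond 2 stroke at Sf1
bond 3 stroke at J1
bond 4 stroke at I1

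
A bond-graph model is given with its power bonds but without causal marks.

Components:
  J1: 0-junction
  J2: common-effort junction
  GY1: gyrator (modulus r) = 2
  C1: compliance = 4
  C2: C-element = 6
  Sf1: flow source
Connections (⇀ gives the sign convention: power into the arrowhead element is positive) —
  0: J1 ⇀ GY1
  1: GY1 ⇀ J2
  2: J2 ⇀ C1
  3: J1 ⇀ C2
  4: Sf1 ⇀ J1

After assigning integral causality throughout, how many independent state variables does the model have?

b4 →Sf1  (Sf1 fixes flow; stroke at Sf1)
b2 →J2  (C1 integral (e out))
b1 →GY1  (0-jn J2 has e-setter on 2)
b0 →GY1  (through GY1, causality inverts; strokes same side of GY1)
b3 →J1  (closing 0-jn rule on J1)

2  (C1, C2 all integral)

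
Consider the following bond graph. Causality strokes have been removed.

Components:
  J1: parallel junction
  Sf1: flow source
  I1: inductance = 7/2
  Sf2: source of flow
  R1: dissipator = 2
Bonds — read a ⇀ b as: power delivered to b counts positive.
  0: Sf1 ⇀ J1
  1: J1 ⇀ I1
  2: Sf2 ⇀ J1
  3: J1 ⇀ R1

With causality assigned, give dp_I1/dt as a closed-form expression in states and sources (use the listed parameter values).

bond 0 stroke at Sf1  (Sf1 (Sf) sets flow on bond)
bond 2 stroke at Sf2  (Sf2 (Sf) sets flow on bond)
bond 1 stroke at I1  (I1: I, integral causality)
bond 3 stroke at J1  (only one effort-in slot at J1)

dp_I1/dt = 2*F_Sf1 + 2*F_Sf2 - 4*p_I1/7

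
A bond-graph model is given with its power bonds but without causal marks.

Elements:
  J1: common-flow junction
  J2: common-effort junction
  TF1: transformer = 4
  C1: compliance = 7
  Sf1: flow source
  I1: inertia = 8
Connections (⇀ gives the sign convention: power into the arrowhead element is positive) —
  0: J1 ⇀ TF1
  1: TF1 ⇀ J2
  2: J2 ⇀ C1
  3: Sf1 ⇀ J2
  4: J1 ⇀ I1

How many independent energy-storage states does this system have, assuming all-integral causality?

bond 3 |Sf1  (source Sf1 imposes f)
bond 2 |J2  (C1 integral (e out))
bond 1 |TF1  (0-jn J2 has e-setter on 2)
bond 0 |J1  (TF1 one-in-one-out from 1)
bond 4 |I1  (only one flow-in slot at J1)

2  (C1, I1 all integral)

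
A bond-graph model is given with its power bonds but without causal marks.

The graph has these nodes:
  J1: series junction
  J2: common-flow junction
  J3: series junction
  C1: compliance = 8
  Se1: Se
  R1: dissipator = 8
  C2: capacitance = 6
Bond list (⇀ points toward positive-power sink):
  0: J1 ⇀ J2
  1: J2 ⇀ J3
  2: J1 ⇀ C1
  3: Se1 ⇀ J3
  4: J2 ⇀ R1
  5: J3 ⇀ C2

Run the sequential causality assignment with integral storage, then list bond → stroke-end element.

β3 →J3  (Se1: effort source, stroke at far end)
β2 →J1  (C1: C, integral causality)
β0 →J2  (closing 1-jn rule on J1)
β5 →J3  (C2: C, integral causality)
β1 →J2  (closing 1-jn rule on J3)
β4 →R1  (J2: last free bond brings flow in)

bond 0 stroke→J2
bond 1 stroke→J2
bond 2 stroke→J1
bond 3 stroke→J3
bond 4 stroke→R1
bond 5 stroke→J3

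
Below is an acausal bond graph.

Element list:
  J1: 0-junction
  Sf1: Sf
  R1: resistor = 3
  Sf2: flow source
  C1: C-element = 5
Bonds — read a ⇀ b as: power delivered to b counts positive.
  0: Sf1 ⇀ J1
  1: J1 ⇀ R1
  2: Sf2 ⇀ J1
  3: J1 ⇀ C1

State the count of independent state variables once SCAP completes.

b0 →Sf1  (Sf1 fixes flow; stroke at Sf1)
b2 →Sf2  (Sf2: flow source, stroke at near end)
b3 →J1  (C1: C, integral causality)
b1 →R1  (J1: bond 3 brought effort, rest push out)

1  (C1 all integral)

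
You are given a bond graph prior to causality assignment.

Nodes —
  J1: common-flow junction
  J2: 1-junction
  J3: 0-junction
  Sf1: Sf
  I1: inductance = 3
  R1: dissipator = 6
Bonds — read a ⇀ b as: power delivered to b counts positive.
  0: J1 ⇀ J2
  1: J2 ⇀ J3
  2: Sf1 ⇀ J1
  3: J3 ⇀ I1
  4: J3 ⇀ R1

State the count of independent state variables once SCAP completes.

1  (I1 all integral)

#2 stroke→Sf1  (source Sf1 imposes f)
#0 stroke→J1  (J1 flow already set via bond 2)
#1 stroke→J2  (common-f at J2 fixed by 0)
#3 stroke→I1  (prefer integral on I1)
#4 stroke→J3  (only one effort-in slot at J3)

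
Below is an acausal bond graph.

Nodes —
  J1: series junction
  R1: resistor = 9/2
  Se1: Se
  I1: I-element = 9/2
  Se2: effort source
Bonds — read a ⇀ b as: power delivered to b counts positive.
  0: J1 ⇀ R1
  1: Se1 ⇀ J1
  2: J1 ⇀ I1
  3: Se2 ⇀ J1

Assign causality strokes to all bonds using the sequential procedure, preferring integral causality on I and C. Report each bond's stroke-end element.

b0 stroke→J1
b1 stroke→J1
b2 stroke→I1
b3 stroke→J1

bond 1 →J1  (Se1 fixes effort; stroke away)
bond 3 →J1  (source Se2 imposes e)
bond 2 →I1  (I1 outputs flow p/I1)
bond 0 →J1  (J1 flow already set via bond 2)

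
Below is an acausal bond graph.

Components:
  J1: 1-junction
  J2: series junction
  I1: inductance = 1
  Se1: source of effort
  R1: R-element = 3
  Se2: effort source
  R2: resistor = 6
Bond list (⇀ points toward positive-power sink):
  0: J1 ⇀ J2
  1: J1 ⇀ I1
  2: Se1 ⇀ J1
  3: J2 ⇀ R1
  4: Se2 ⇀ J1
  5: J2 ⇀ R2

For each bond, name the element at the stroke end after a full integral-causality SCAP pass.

b0 stroke→J1
b1 stroke→I1
b2 stroke→J1
b3 stroke→J2
b4 stroke→J1
b5 stroke→J2

β2 stroke at J1  (Se1: effort source, stroke at far end)
β4 stroke at J1  (source Se2 imposes e)
β1 stroke at I1  (prefer integral on I1)
β0 stroke at J1  (J1 flow already set via bond 1)
β3 stroke at J2  (J2 flow already set via bond 0)
β5 stroke at J2  (1-jn J2 has f-setter on 0)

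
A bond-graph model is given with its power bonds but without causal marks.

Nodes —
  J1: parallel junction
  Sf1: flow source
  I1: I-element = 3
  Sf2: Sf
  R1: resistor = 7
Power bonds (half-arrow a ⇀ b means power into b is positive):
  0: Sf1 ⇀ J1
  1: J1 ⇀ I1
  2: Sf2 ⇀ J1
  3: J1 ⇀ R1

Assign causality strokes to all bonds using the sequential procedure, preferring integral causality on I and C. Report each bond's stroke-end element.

β0 |Sf1  (Sf1 (Sf) sets flow on bond)
β2 |Sf2  (Sf2: flow source, stroke at near end)
β1 |I1  (I1 outputs flow p/I1)
β3 |J1  (closing 0-jn rule on J1)

b0 →Sf1
b1 →I1
b2 →Sf2
b3 →J1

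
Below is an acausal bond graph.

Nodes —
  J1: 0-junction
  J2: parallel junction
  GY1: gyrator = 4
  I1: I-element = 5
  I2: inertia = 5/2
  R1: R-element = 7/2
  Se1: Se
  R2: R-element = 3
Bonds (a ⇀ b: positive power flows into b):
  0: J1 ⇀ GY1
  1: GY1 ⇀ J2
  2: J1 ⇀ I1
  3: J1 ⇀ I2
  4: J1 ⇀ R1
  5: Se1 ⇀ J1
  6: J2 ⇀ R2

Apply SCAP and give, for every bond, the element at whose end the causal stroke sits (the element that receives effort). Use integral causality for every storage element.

bond 0 |GY1
bond 1 |GY1
bond 2 |I1
bond 3 |I2
bond 4 |R1
bond 5 |J1
bond 6 |J2

bond 5 stroke→J1  (source Se1 imposes e)
bond 0 stroke→GY1  (J1 effort already set via bond 5)
bond 2 stroke→I1  (J1 effort already set via bond 5)
bond 3 stroke→I2  (J1 effort already set via bond 5)
bond 4 stroke→R1  (0-jn J1 has e-setter on 5)
bond 1 stroke→GY1  (GY GY1: same side as bond 0)
bond 6 stroke→J2  (only one effort-in slot at J2)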